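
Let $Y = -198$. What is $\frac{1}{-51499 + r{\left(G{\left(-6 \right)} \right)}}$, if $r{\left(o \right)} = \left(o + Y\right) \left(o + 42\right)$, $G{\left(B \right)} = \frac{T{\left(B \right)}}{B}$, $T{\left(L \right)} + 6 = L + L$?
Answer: $- \frac{1}{60274} \approx -1.6591 \cdot 10^{-5}$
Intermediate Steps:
$T{\left(L \right)} = -6 + 2 L$ ($T{\left(L \right)} = -6 + \left(L + L\right) = -6 + 2 L$)
$G{\left(B \right)} = \frac{-6 + 2 B}{B}$
$r{\left(o \right)} = \left(-198 + o\right) \left(42 + o\right)$ ($r{\left(o \right)} = \left(o - 198\right) \left(o + 42\right) = \left(-198 + o\right) \left(42 + o\right)$)
$\frac{1}{-51499 + r{\left(G{\left(-6 \right)} \right)}} = \frac{1}{-51499 - \left(8316 - \left(2 - \frac{6}{-6}\right)^{2} + 156 \left(2 - \frac{6}{-6}\right)\right)} = \frac{1}{-51499 - \left(8316 - \left(2 - -1\right)^{2} + 156 \left(2 - -1\right)\right)} = \frac{1}{-51499 - \left(8316 - \left(2 + 1\right)^{2} + 156 \left(2 + 1\right)\right)} = \frac{1}{-51499 - \left(8784 - 9\right)} = \frac{1}{-51499 - 8775} = \frac{1}{-60274} = - \frac{1}{60274}$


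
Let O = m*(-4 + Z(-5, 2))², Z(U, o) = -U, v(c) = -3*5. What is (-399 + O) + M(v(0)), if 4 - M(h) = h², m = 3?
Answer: -617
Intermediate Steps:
v(c) = -15
M(h) = 4 - h²
O = 3 (O = 3*(-4 - 1*(-5))² = 3*(-4 + 5)² = 3*1² = 3*1 = 3)
(-399 + O) + M(v(0)) = (-399 + 3) + (4 - 1*(-15)²) = -396 + (4 - 1*225) = -396 + (4 - 225) = -396 - 221 = -617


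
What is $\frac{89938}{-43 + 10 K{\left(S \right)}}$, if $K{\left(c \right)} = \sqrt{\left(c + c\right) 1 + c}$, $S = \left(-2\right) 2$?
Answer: $- \frac{3867334}{3049} - \frac{1798760 i \sqrt{3}}{3049} \approx -1268.4 - 1021.8 i$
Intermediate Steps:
$S = -4$
$K{\left(c \right)} = \sqrt{3} \sqrt{c}$ ($K{\left(c \right)} = \sqrt{2 c 1 + c} = \sqrt{2 c + c} = \sqrt{3 c} = \sqrt{3} \sqrt{c}$)
$\frac{89938}{-43 + 10 K{\left(S \right)}} = \frac{89938}{-43 + 10 \sqrt{3} \sqrt{-4}} = \frac{89938}{-43 + 10 \sqrt{3} \cdot 2 i} = \frac{89938}{-43 + 10 \cdot 2 i \sqrt{3}} = \frac{89938}{-43 + 20 i \sqrt{3}}$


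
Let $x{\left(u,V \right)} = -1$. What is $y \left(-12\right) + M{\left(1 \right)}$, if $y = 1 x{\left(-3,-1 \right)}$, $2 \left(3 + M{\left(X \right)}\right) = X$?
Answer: $\frac{19}{2} \approx 9.5$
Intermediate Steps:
$M{\left(X \right)} = -3 + \frac{X}{2}$
$y = -1$ ($y = 1 \left(-1\right) = -1$)
$y \left(-12\right) + M{\left(1 \right)} = \left(-1\right) \left(-12\right) + \left(-3 + \frac{1}{2} \cdot 1\right) = 12 + \left(-3 + \frac{1}{2}\right) = 12 - \frac{5}{2} = \frac{19}{2}$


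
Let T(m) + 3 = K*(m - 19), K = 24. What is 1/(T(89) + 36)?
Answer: 1/1713 ≈ 0.00058377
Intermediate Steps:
T(m) = -459 + 24*m (T(m) = -3 + 24*(m - 19) = -3 + 24*(-19 + m) = -3 + (-456 + 24*m) = -459 + 24*m)
1/(T(89) + 36) = 1/((-459 + 24*89) + 36) = 1/((-459 + 2136) + 36) = 1/(1677 + 36) = 1/1713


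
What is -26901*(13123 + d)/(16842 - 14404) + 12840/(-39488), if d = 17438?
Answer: -2028997722243/6016984 ≈ -3.3721e+5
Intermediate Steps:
-26901*(13123 + d)/(16842 - 14404) + 12840/(-39488) = -26901*(13123 + 17438)/(16842 - 14404) + 12840/(-39488) = -26901/(2438/30561) + 12840*(-1/39488) = -26901/(2438*(1/30561)) - 1605/4936 = -26901/2438/30561 - 1605/4936 = -26901*30561/2438 - 1605/4936 = -822121461/2438 - 1605/4936 = -2028997722243/6016984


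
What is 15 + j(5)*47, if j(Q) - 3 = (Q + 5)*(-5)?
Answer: -2194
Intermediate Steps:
j(Q) = -22 - 5*Q (j(Q) = 3 + (Q + 5)*(-5) = 3 + (5 + Q)*(-5) = 3 + (-25 - 5*Q) = -22 - 5*Q)
15 + j(5)*47 = 15 + (-22 - 5*5)*47 = 15 + (-22 - 25)*47 = 15 - 47*47 = 15 - 2209 = -2194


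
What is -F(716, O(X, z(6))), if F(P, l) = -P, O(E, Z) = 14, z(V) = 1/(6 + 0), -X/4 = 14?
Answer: 716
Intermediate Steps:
X = -56 (X = -4*14 = -56)
z(V) = ⅙ (z(V) = 1/6 = ⅙)
-F(716, O(X, z(6))) = -(-1)*716 = -1*(-716) = 716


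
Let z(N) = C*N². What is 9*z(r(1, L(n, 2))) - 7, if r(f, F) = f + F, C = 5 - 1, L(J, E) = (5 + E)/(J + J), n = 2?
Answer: 1061/4 ≈ 265.25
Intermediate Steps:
L(J, E) = (5 + E)/(2*J) (L(J, E) = (5 + E)/((2*J)) = (5 + E)*(1/(2*J)) = (5 + E)/(2*J))
C = 4
r(f, F) = F + f
z(N) = 4*N²
9*z(r(1, L(n, 2))) - 7 = 9*(4*((½)*(5 + 2)/2 + 1)²) - 7 = 9*(4*((½)*(½)*7 + 1)²) - 7 = 9*(4*(7/4 + 1)²) - 7 = 9*(4*(11/4)²) - 7 = 9*(4*(121/16)) - 7 = 9*(121/4) - 7 = 1089/4 - 7 = 1061/4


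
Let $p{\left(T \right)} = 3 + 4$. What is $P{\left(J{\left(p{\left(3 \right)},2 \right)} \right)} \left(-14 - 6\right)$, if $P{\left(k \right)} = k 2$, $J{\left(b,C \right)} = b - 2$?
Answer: $-200$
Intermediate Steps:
$p{\left(T \right)} = 7$
$J{\left(b,C \right)} = -2 + b$
$P{\left(k \right)} = 2 k$
$P{\left(J{\left(p{\left(3 \right)},2 \right)} \right)} \left(-14 - 6\right) = 2 \left(-2 + 7\right) \left(-14 - 6\right) = 2 \cdot 5 \left(-20\right) = 10 \left(-20\right) = -200$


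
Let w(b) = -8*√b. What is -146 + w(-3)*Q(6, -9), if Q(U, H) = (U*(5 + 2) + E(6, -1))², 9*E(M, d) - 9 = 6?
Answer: -146 - 137288*I*√3/9 ≈ -146.0 - 26421.0*I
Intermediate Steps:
E(M, d) = 5/3 (E(M, d) = 1 + (⅑)*6 = 1 + ⅔ = 5/3)
Q(U, H) = (5/3 + 7*U)² (Q(U, H) = (U*(5 + 2) + 5/3)² = (U*7 + 5/3)² = (7*U + 5/3)² = (5/3 + 7*U)²)
-146 + w(-3)*Q(6, -9) = -146 + (-8*I*√3)*((5 + 21*6)²/9) = -146 + (-8*I*√3)*((5 + 126)²/9) = -146 + (-8*I*√3)*((⅑)*131²) = -146 + (-8*I*√3)*((⅑)*17161) = -146 - 8*I*√3*(17161/9) = -146 - 137288*I*√3/9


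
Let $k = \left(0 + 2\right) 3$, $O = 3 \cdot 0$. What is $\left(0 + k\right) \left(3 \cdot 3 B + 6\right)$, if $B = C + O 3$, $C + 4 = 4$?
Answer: $36$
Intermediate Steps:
$C = 0$ ($C = -4 + 4 = 0$)
$O = 0$
$k = 6$ ($k = 2 \cdot 3 = 6$)
$B = 0$ ($B = 0 + 0 \cdot 3 = 0 + 0 = 0$)
$\left(0 + k\right) \left(3 \cdot 3 B + 6\right) = \left(0 + 6\right) \left(3 \cdot 3 \cdot 0 + 6\right) = 6 \left(3 \cdot 0 + 6\right) = 6 \left(0 + 6\right) = 6 \cdot 6 = 36$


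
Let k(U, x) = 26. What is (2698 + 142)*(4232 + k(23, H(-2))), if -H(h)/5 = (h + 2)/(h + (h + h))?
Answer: 12092720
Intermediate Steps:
H(h) = -5*(2 + h)/(3*h) (H(h) = -5*(h + 2)/(h + (h + h)) = -5*(2 + h)/(h + 2*h) = -5*(2 + h)/(3*h))
(2698 + 142)*(4232 + k(23, H(-2))) = (2698 + 142)*(4232 + 26) = 2840*4258 = 12092720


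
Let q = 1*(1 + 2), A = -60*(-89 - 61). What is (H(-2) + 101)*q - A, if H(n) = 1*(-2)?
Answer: -8703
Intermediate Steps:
H(n) = -2
A = 9000 (A = -60*(-150) = 9000)
q = 3 (q = 1*3 = 3)
(H(-2) + 101)*q - A = (-2 + 101)*3 - 1*9000 = 99*3 - 9000 = 297 - 9000 = -8703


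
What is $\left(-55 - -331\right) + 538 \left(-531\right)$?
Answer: $-285402$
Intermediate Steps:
$\left(-55 - -331\right) + 538 \left(-531\right) = \left(-55 + 331\right) - 285678 = 276 - 285678 = -285402$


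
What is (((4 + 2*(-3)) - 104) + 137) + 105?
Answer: 136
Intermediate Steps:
(((4 + 2*(-3)) - 104) + 137) + 105 = (((4 - 6) - 104) + 137) + 105 = ((-2 - 104) + 137) + 105 = (-106 + 137) + 105 = 31 + 105 = 136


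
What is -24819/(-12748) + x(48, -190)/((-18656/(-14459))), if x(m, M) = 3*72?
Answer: 314662992/1858021 ≈ 169.35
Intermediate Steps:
x(m, M) = 216
-24819/(-12748) + x(48, -190)/((-18656/(-14459))) = -24819/(-12748) + 216/((-18656/(-14459))) = -24819*(-1/12748) + 216/((-18656*(-1/14459))) = 24819/12748 + 216/(18656/14459) = 24819/12748 + 216*(14459/18656) = 24819/12748 + 390393/2332 = 314662992/1858021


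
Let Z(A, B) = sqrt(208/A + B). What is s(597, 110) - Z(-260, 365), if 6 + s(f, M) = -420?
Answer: -426 - sqrt(9105)/5 ≈ -445.08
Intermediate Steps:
s(f, M) = -426 (s(f, M) = -6 - 420 = -426)
Z(A, B) = sqrt(B + 208/A)
s(597, 110) - Z(-260, 365) = -426 - sqrt(365 + 208/(-260)) = -426 - sqrt(365 + 208*(-1/260)) = -426 - sqrt(365 - 4/5) = -426 - sqrt(1821/5) = -426 - sqrt(9105)/5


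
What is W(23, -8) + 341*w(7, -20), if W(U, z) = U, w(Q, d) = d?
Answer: -6797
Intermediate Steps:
W(23, -8) + 341*w(7, -20) = 23 + 341*(-20) = 23 - 6820 = -6797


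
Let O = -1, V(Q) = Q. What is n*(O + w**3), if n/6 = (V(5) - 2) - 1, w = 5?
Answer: 1488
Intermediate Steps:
n = 12 (n = 6*((5 - 2) - 1) = 6*(3 - 1) = 6*2 = 12)
n*(O + w**3) = 12*(-1 + 5**3) = 12*(-1 + 125) = 12*124 = 1488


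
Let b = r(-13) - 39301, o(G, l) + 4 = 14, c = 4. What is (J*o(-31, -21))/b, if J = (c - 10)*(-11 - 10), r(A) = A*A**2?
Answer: -630/20749 ≈ -0.030363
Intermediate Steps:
r(A) = A**3
J = 126 (J = (4 - 10)*(-11 - 10) = -6*(-21) = 126)
o(G, l) = 10 (o(G, l) = -4 + 14 = 10)
b = -41498 (b = (-13)**3 - 39301 = -2197 - 39301 = -41498)
(J*o(-31, -21))/b = (126*10)/(-41498) = 1260*(-1/41498) = -630/20749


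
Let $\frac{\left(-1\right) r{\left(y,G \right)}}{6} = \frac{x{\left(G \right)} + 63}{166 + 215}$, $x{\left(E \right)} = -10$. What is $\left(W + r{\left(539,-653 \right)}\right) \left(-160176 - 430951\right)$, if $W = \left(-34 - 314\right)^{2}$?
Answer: $- \frac{9091593554954}{127} \approx -7.1587 \cdot 10^{10}$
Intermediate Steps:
$W = 121104$ ($W = \left(-348\right)^{2} = 121104$)
$r{\left(y,G \right)} = - \frac{106}{127}$ ($r{\left(y,G \right)} = - 6 \frac{-10 + 63}{166 + 215} = - 6 \cdot \frac{53}{381} = - 6 \cdot 53 \cdot \frac{1}{381} = \left(-6\right) \frac{53}{381} = - \frac{106}{127}$)
$\left(W + r{\left(539,-653 \right)}\right) \left(-160176 - 430951\right) = \left(121104 - \frac{106}{127}\right) \left(-160176 - 430951\right) = \frac{15380102}{127} \left(-591127\right) = - \frac{9091593554954}{127}$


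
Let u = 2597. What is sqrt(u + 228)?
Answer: 5*sqrt(113) ≈ 53.151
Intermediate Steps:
sqrt(u + 228) = sqrt(2597 + 228) = sqrt(2825) = 5*sqrt(113)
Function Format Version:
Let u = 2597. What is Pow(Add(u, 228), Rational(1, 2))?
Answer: Mul(5, Pow(113, Rational(1, 2))) ≈ 53.151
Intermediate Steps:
Pow(Add(u, 228), Rational(1, 2)) = Pow(Add(2597, 228), Rational(1, 2)) = Pow(2825, Rational(1, 2)) = Mul(5, Pow(113, Rational(1, 2)))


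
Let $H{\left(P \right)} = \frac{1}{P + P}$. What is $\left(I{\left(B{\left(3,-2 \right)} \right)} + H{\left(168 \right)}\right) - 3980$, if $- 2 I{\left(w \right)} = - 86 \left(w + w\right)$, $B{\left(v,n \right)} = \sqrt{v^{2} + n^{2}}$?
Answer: $- \frac{1337279}{336} + 86 \sqrt{13} \approx -3669.9$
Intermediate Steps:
$H{\left(P \right)} = \frac{1}{2 P}$
$B{\left(v,n \right)} = \sqrt{n^{2} + v^{2}}$
$I{\left(w \right)} = 86 w$ ($I{\left(w \right)} = - \frac{\left(-86\right) \left(w + w\right)}{2} = - \frac{\left(-86\right) 2 w}{2} = - \frac{\left(-172\right) w}{2} = 86 w$)
$\left(I{\left(B{\left(3,-2 \right)} \right)} + H{\left(168 \right)}\right) - 3980 = \left(86 \sqrt{\left(-2\right)^{2} + 3^{2}} + \frac{1}{2 \cdot 168}\right) - 3980 = \left(86 \sqrt{4 + 9} + \frac{1}{2} \cdot \frac{1}{168}\right) - 3980 = \left(86 \sqrt{13} + \frac{1}{336}\right) - 3980 = \left(\frac{1}{336} + 86 \sqrt{13}\right) - 3980 = - \frac{1337279}{336} + 86 \sqrt{13}$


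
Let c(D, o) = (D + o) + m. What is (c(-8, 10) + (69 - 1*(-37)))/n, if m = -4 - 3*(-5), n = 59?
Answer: 119/59 ≈ 2.0169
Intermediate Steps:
m = 11 (m = -4 + 15 = 11)
c(D, o) = 11 + D + o (c(D, o) = (D + o) + 11 = 11 + D + o)
(c(-8, 10) + (69 - 1*(-37)))/n = ((11 - 8 + 10) + (69 - 1*(-37)))/59 = (13 + (69 + 37))/59 = (13 + 106)/59 = (1/59)*119 = 119/59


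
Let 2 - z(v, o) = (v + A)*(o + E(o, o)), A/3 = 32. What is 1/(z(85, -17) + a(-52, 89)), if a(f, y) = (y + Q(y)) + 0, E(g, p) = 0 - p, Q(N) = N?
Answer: 1/180 ≈ 0.0055556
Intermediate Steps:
A = 96 (A = 3*32 = 96)
E(g, p) = -p
z(v, o) = 2 (z(v, o) = 2 - (v + 96)*(o - o) = 2 - (96 + v)*0 = 2 - 1*0 = 2 + 0 = 2)
a(f, y) = 2*y (a(f, y) = (y + y) + 0 = 2*y + 0 = 2*y)
1/(z(85, -17) + a(-52, 89)) = 1/(2 + 2*89) = 1/(2 + 178) = 1/180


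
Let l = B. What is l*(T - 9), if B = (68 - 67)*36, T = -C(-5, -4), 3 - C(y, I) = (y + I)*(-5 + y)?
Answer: 2808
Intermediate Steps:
C(y, I) = 3 - (-5 + y)*(I + y) (C(y, I) = 3 - (y + I)*(-5 + y) = 3 - (I + y)*(-5 + y) = 3 - (-5 + y)*(I + y))
T = 87 (T = -(3 - 1*(-5)**2 + 5*(-4) + 5*(-5) - 1*(-4)*(-5)) = -(3 - 1*25 - 20 - 25 - 20) = -(3 - 25 - 20 - 25 - 20) = -1*(-87) = 87)
B = 36 (B = 1*36 = 36)
l = 36
l*(T - 9) = 36*(87 - 9) = 36*78 = 2808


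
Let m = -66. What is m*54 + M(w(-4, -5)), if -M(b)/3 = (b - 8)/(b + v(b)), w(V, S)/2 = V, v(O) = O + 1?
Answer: -17836/5 ≈ -3567.2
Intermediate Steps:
v(O) = 1 + O
w(V, S) = 2*V
M(b) = -3*(-8 + b)/(1 + 2*b) (M(b) = -3*(b - 8)/(b + (1 + b)) = -3*(-8 + b)/(1 + 2*b))
m*54 + M(w(-4, -5)) = -66*54 + 3*(8 - 2*(-4))/(1 + 2*(2*(-4))) = -3564 + 3*(8 - 1*(-8))/(1 + 2*(-8)) = -3564 + 3*(8 + 8)/(1 - 16) = -3564 + 3*16/(-15) = -3564 + 3*(-1/15)*16 = -3564 - 16/5 = -17836/5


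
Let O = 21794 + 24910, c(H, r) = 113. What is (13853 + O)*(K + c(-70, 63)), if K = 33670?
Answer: 2045797131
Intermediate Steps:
O = 46704
(13853 + O)*(K + c(-70, 63)) = (13853 + 46704)*(33670 + 113) = 60557*33783 = 2045797131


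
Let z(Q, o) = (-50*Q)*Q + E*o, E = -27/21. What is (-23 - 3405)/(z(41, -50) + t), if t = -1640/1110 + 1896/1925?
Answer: 183119475/4486438186 ≈ 0.040816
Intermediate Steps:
E = -9/7 (E = -27*1/21 = -9/7 ≈ -1.2857)
z(Q, o) = -50*Q**2 - 9*o/7 (z(Q, o) = (-50*Q)*Q - 9*o/7 = -50*Q**2 - 9*o/7)
t = -105244/213675 (t = -1640*1/1110 + 1896*(1/1925) = -164/111 + 1896/1925 = -105244/213675 ≈ -0.49254)
(-23 - 3405)/(z(41, -50) + t) = (-23 - 3405)/((-50*41**2 - 9/7*(-50)) - 105244/213675) = -3428/((-50*1681 + 450/7) - 105244/213675) = -3428/((-84050 + 450/7) - 105244/213675) = -3428/(-587900/7 - 105244/213675) = -3428/(-17945752744/213675) = -3428*(-213675/17945752744) = 183119475/4486438186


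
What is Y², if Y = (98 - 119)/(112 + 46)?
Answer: 441/24964 ≈ 0.017665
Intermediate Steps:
Y = -21/158 ≈ -0.13291
Y² = (-21/158)² = 441/24964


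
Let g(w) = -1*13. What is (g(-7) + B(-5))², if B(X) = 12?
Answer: 1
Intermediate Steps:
g(w) = -13
(g(-7) + B(-5))² = (-13 + 12)² = (-1)² = 1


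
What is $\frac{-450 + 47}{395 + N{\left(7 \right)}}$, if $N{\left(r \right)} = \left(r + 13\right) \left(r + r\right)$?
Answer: $- \frac{403}{675} \approx -0.59704$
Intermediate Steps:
$N{\left(r \right)} = 2 r \left(13 + r\right)$ ($N{\left(r \right)} = \left(13 + r\right) 2 r = 2 r \left(13 + r\right)$)
$\frac{-450 + 47}{395 + N{\left(7 \right)}} = \frac{-450 + 47}{395 + 2 \cdot 7 \left(13 + 7\right)} = - \frac{403}{395 + 2 \cdot 7 \cdot 20} = - \frac{403}{395 + 280} = - \frac{403}{675}$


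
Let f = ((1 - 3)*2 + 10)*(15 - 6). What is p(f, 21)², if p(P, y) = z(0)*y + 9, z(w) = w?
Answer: 81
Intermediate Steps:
f = 54 (f = (-2*2 + 10)*9 = (-4 + 10)*9 = 6*9 = 54)
p(P, y) = 9 (p(P, y) = 0*y + 9 = 0 + 9 = 9)
p(f, 21)² = 9² = 81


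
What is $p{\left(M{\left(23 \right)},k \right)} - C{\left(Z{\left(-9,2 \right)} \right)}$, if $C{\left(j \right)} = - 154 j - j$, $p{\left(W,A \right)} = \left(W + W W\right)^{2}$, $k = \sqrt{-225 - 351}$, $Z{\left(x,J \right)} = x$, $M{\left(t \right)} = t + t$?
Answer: $4672849$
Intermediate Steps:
$M{\left(t \right)} = 2 t$
$k = 24 i$ ($k = \sqrt{-576} = 24 i \approx 24.0 i$)
$p{\left(W,A \right)} = \left(W + W^{2}\right)^{2}$
$C{\left(j \right)} = - 155 j$
$p{\left(M{\left(23 \right)},k \right)} - C{\left(Z{\left(-9,2 \right)} \right)} = \left(2 \cdot 23\right)^{2} \left(1 + 2 \cdot 23\right)^{2} - \left(-155\right) \left(-9\right) = 46^{2} \left(1 + 46\right)^{2} - 1395 = 2116 \cdot 47^{2} - 1395 = 2116 \cdot 2209 - 1395 = 4674244 - 1395 = 4672849$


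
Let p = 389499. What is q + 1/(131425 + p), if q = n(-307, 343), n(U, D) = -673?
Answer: -350581851/520924 ≈ -673.00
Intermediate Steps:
q = -673
q + 1/(131425 + p) = -673 + 1/(131425 + 389499) = -673 + 1/520924 = -350581851/520924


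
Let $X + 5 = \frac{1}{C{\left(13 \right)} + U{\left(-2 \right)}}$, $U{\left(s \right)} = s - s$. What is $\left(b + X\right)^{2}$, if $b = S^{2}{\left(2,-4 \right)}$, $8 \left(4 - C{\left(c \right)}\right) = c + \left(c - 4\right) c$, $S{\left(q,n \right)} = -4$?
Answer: $\frac{286225}{2401} \approx 119.21$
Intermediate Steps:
$C{\left(c \right)} = 4 - \frac{c}{8} - \frac{c \left(-4 + c\right)}{8}$ ($C{\left(c \right)} = 4 - \frac{c + \left(c - 4\right) c}{8} = 4 - \frac{c + \left(-4 + c\right) c}{8} = 4 - \frac{c + c \left(-4 + c\right)}{8} = 4 - \left(\frac{c}{8} + \frac{c \left(-4 + c\right)}{8}\right) = 4 - \frac{c}{8} - \frac{c \left(-4 + c\right)}{8}$)
$U{\left(s \right)} = 0$
$X = - \frac{249}{49}$ ($X = -5 + \frac{1}{\left(4 - \frac{13^{2}}{8} + \frac{3}{8} \cdot 13\right) + 0} = -5 + \frac{1}{\left(4 - \frac{169}{8} + \frac{39}{8}\right) + 0} = -5 + \frac{1}{- \frac{49}{4} + 0} = -5 + \frac{1}{- \frac{49}{4}} = -5 - \frac{4}{49} = - \frac{249}{49} \approx -5.0816$)
$b = 16$ ($b = \left(-4\right)^{2} = 16$)
$\left(b + X\right)^{2} = \left(16 - \frac{249}{49}\right)^{2} = \left(\frac{535}{49}\right)^{2} = \frac{286225}{2401}$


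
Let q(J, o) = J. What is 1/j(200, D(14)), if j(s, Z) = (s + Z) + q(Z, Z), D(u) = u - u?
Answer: 1/200 ≈ 0.0050000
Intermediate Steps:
D(u) = 0
j(s, Z) = s + 2*Z (j(s, Z) = (s + Z) + Z = (Z + s) + Z = s + 2*Z)
1/j(200, D(14)) = 1/(200 + 2*0) = 1/(200 + 0) = 1/200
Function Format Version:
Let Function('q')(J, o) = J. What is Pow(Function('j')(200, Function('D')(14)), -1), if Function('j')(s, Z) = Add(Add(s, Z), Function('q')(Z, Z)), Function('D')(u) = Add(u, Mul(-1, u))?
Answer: Rational(1, 200) ≈ 0.0050000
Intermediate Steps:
Function('D')(u) = 0
Function('j')(s, Z) = Add(s, Mul(2, Z)) (Function('j')(s, Z) = Add(Add(s, Z), Z) = Add(Add(Z, s), Z) = Add(s, Mul(2, Z)))
Pow(Function('j')(200, Function('D')(14)), -1) = Pow(Add(200, Mul(2, 0)), -1) = Pow(Add(200, 0), -1) = Pow(200, -1) = Rational(1, 200)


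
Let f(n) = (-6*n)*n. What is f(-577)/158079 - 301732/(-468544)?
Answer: -74021151619/6172247248 ≈ -11.993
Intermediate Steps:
f(n) = -6*n**2
f(-577)/158079 - 301732/(-468544) = -6*(-577)**2/158079 - 301732/(-468544) = -6*332929*(1/158079) - 301732*(-1/468544) = -1997574*1/158079 + 75433/117136 = -665858/52693 + 75433/117136 = -74021151619/6172247248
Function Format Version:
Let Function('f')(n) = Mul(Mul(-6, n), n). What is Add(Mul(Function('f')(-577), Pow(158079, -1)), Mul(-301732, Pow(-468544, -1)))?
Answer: Rational(-74021151619, 6172247248) ≈ -11.993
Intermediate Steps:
Function('f')(n) = Mul(-6, Pow(n, 2))
Add(Mul(Function('f')(-577), Pow(158079, -1)), Mul(-301732, Pow(-468544, -1))) = Add(Mul(Mul(-6, Pow(-577, 2)), Pow(158079, -1)), Mul(-301732, Pow(-468544, -1))) = Add(Mul(Mul(-6, 332929), Rational(1, 158079)), Mul(-301732, Rational(-1, 468544))) = Add(Mul(-1997574, Rational(1, 158079)), Rational(75433, 117136)) = Add(Rational(-665858, 52693), Rational(75433, 117136)) = Rational(-74021151619, 6172247248)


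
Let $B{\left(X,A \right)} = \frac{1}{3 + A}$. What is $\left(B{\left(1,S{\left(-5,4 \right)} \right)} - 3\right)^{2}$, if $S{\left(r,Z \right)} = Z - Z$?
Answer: $\frac{64}{9} \approx 7.1111$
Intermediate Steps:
$S{\left(r,Z \right)} = 0$
$\left(B{\left(1,S{\left(-5,4 \right)} \right)} - 3\right)^{2} = \left(\frac{1}{3 + 0} - 3\right)^{2} = \left(\frac{1}{3} - 3\right)^{2} = \left(- \frac{8}{3}\right)^{2} = \frac{64}{9}$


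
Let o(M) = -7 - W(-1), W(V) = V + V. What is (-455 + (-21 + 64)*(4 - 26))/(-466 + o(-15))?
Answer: 467/157 ≈ 2.9745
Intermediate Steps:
W(V) = 2*V
o(M) = -5 (o(M) = -7 - 2*(-1) = -7 - 1*(-2) = -7 + 2 = -5)
(-455 + (-21 + 64)*(4 - 26))/(-466 + o(-15)) = (-455 + (-21 + 64)*(4 - 26))/(-466 - 5) = (-455 + 43*(-22))/(-471) = (-455 - 946)*(-1/471) = -1401*(-1/471) = 467/157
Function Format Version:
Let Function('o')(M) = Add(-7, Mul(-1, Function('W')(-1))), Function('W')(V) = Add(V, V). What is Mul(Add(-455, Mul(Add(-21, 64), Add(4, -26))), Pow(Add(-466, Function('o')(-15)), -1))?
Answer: Rational(467, 157) ≈ 2.9745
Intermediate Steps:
Function('W')(V) = Mul(2, V)
Function('o')(M) = -5 (Function('o')(M) = Add(-7, Mul(-1, Mul(2, -1))) = Add(-7, Mul(-1, -2)) = Add(-7, 2) = -5)
Mul(Add(-455, Mul(Add(-21, 64), Add(4, -26))), Pow(Add(-466, Function('o')(-15)), -1)) = Mul(Add(-455, Mul(Add(-21, 64), Add(4, -26))), Pow(Add(-466, -5), -1)) = Mul(Add(-455, Mul(43, -22)), Pow(-471, -1)) = Mul(Add(-455, -946), Rational(-1, 471)) = Mul(-1401, Rational(-1, 471)) = Rational(467, 157)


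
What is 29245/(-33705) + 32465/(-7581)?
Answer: -12532754/2433501 ≈ -5.1501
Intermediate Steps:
29245/(-33705) + 32465/(-7581) = 29245*(-1/33705) + 32465*(-1/7581) = -5849/6741 - 32465/7581 = -12532754/2433501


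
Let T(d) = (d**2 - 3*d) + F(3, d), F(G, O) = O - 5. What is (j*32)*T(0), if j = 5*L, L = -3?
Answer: 2400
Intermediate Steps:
F(G, O) = -5 + O
T(d) = -5 + d**2 - 2*d (T(d) = (d**2 - 3*d) + (-5 + d) = -5 + d**2 - 2*d)
j = -15 (j = 5*(-3) = -15)
(j*32)*T(0) = (-15*32)*(-5 + 0**2 - 2*0) = -480*(-5 + 0 + 0) = -480*(-5) = 2400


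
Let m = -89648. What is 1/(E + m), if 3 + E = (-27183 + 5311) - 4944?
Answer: -1/116467 ≈ -8.5861e-6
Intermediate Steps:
E = -26819 (E = -3 + ((-27183 + 5311) - 4944) = -3 + (-21872 - 4944) = -3 - 26816 = -26819)
1/(E + m) = 1/(-26819 - 89648) = 1/(-116467) = -1/116467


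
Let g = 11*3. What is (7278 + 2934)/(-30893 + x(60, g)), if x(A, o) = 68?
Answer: -3404/10275 ≈ -0.33129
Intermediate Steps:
g = 33
(7278 + 2934)/(-30893 + x(60, g)) = (7278 + 2934)/(-30893 + 68) = 10212/(-30825) = 10212*(-1/30825) = -3404/10275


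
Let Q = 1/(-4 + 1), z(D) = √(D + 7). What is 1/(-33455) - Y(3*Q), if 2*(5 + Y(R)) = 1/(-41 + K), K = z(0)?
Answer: 561405007/112007340 + √7/3348 ≈ 5.0130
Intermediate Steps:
z(D) = √(7 + D)
K = √7 (K = √(7 + 0) = √7 ≈ 2.6458)
Q = -⅓ (Q = 1/(-3) = -⅓ ≈ -0.33333)
Y(R) = -5 + 1/(2*(-41 + √7))
1/(-33455) - Y(3*Q) = 1/(-33455) - (-16781/3348 - √7/3348) = -1/33455 + (16781/3348 + √7/3348) = 561405007/112007340 + √7/3348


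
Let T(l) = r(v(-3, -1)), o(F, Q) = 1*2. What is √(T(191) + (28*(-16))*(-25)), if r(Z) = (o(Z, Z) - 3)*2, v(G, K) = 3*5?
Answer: √11198 ≈ 105.82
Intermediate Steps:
o(F, Q) = 2
v(G, K) = 15
r(Z) = -2 (r(Z) = (2 - 3)*2 = -1*2 = -2)
T(l) = -2
√(T(191) + (28*(-16))*(-25)) = √(-2 + (28*(-16))*(-25)) = √(-2 - 448*(-25)) = √(-2 + 11200) = √11198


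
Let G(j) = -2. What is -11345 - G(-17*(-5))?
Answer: -11343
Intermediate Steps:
-11345 - G(-17*(-5)) = -11345 - 1*(-2) = -11345 + 2 = -11343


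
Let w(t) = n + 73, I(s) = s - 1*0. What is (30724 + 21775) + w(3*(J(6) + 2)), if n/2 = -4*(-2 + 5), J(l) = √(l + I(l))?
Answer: 52548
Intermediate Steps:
I(s) = s (I(s) = s + 0 = s)
J(l) = √2*√l (J(l) = √(l + l) = √(2*l) = √2*√l)
n = -24 (n = 2*(-4*(-2 + 5)) = 2*(-4*3) = 2*(-12) = -24)
w(t) = 49 (w(t) = -24 + 73 = 49)
(30724 + 21775) + w(3*(J(6) + 2)) = (30724 + 21775) + 49 = 52499 + 49 = 52548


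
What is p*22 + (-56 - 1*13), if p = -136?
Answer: -3061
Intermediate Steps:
p*22 + (-56 - 1*13) = -136*22 + (-56 - 1*13) = -2992 + (-56 - 13) = -2992 - 69 = -3061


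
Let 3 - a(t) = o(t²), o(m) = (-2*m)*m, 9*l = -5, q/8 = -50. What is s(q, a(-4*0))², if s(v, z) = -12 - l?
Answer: 10609/81 ≈ 130.98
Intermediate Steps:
q = -400 (q = 8*(-50) = -400)
l = -5/9 (l = (⅑)*(-5) = -5/9 ≈ -0.55556)
o(m) = -2*m²
a(t) = 3 + 2*t⁴ (a(t) = 3 - (-2)*(t²)² = 3 - (-2)*t⁴ = 3 + 2*t⁴)
s(v, z) = -103/9 (s(v, z) = -12 - 1*(-5/9) = -12 + 5/9 = -103/9)
s(q, a(-4*0))² = (-103/9)² = 10609/81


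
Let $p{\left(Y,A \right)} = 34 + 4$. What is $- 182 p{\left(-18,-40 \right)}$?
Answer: $-6916$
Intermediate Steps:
$p{\left(Y,A \right)} = 38$
$- 182 p{\left(-18,-40 \right)} = \left(-182\right) 38 = -6916$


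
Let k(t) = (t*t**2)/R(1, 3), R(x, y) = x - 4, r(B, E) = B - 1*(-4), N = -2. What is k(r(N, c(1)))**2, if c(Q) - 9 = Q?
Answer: 64/9 ≈ 7.1111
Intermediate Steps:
c(Q) = 9 + Q
r(B, E) = 4 + B (r(B, E) = B + 4 = 4 + B)
R(x, y) = -4 + x
k(t) = -t**3/3 (k(t) = (t*t**2)/(-4 + 1) = t**3/(-3) = t**3*(-1/3) = -t**3/3)
k(r(N, c(1)))**2 = (-(4 - 2)**3/3)**2 = (-1/3*2**3)**2 = (-1/3*8)**2 = (-8/3)**2 = 64/9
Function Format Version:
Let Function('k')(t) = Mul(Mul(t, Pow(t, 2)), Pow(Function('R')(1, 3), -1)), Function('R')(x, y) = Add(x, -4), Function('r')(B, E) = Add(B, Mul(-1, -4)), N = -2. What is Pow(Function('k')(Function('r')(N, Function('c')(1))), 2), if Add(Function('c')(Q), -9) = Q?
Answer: Rational(64, 9) ≈ 7.1111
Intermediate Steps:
Function('c')(Q) = Add(9, Q)
Function('r')(B, E) = Add(4, B) (Function('r')(B, E) = Add(B, 4) = Add(4, B))
Function('R')(x, y) = Add(-4, x)
Function('k')(t) = Mul(Rational(-1, 3), Pow(t, 3)) (Function('k')(t) = Mul(Mul(t, Pow(t, 2)), Pow(Add(-4, 1), -1)) = Mul(Pow(t, 3), Pow(-3, -1)) = Mul(Pow(t, 3), Rational(-1, 3)) = Mul(Rational(-1, 3), Pow(t, 3)))
Pow(Function('k')(Function('r')(N, Function('c')(1))), 2) = Pow(Mul(Rational(-1, 3), Pow(Add(4, -2), 3)), 2) = Pow(Mul(Rational(-1, 3), Pow(2, 3)), 2) = Pow(Mul(Rational(-1, 3), 8), 2) = Pow(Rational(-8, 3), 2) = Rational(64, 9)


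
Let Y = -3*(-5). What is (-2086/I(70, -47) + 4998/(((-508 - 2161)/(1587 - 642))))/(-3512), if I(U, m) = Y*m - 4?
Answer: 24581746/48866407 ≈ 0.50304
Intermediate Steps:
Y = 15
I(U, m) = -4 + 15*m (I(U, m) = 15*m - 4 = -4 + 15*m)
(-2086/I(70, -47) + 4998/(((-508 - 2161)/(1587 - 642))))/(-3512) = (-2086/(-4 + 15*(-47)) + 4998/(((-508 - 2161)/(1587 - 642))))/(-3512) = (-2086/(-4 - 705) + 4998/((-2669/945)))*(-1/3512) = (-2086/(-709) + 4998/((-2669*1/945)))*(-1/3512) = (-2086*(-1/709) + 4998/(-2669/945))*(-1/3512) = (2086/709 + 4998*(-945/2669))*(-1/3512) = (2086/709 - 277830/157)*(-1/3512) = -196653968/111313*(-1/3512) = 24581746/48866407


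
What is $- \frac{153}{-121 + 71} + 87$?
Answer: $\frac{4503}{50} \approx 90.06$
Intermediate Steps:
$- \frac{153}{-121 + 71} + 87 = - \frac{153}{-50} + 87 = \left(-153\right) \left(- \frac{1}{50}\right) + 87 = \frac{153}{50} + 87 = \frac{4503}{50}$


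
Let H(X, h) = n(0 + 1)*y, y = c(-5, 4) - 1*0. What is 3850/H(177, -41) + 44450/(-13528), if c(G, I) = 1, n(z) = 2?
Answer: 12998475/6764 ≈ 1921.7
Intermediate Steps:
y = 1 (y = 1 - 1*0 = 1 + 0 = 1)
H(X, h) = 2 (H(X, h) = 2*1 = 2)
3850/H(177, -41) + 44450/(-13528) = 3850/2 + 44450/(-13528) = 3850*(½) + 44450*(-1/13528) = 1925 - 22225/6764 = 12998475/6764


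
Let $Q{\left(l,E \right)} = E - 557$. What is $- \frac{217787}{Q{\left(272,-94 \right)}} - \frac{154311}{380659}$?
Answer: $\frac{82802125172}{247809009} \approx 334.14$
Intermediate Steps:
$Q{\left(l,E \right)} = -557 + E$
$- \frac{217787}{Q{\left(272,-94 \right)}} - \frac{154311}{380659} = - \frac{217787}{-557 - 94} - \frac{154311}{380659} = - \frac{217787}{-651} - \frac{154311}{380659} = \left(-217787\right) \left(- \frac{1}{651}\right) - \frac{154311}{380659} = \frac{217787}{651} - \frac{154311}{380659} = \frac{82802125172}{247809009}$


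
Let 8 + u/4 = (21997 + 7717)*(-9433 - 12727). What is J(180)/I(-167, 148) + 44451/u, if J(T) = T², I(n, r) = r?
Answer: 2370463910057/10828045856 ≈ 218.92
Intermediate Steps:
u = -2633848992 (u = -32 + 4*((21997 + 7717)*(-9433 - 12727)) = -32 + 4*(29714*(-22160)) = -32 + 4*(-658462240) = -32 - 2633848960 = -2633848992)
J(180)/I(-167, 148) + 44451/u = 180²/148 + 44451/(-2633848992) = 32400*(1/148) + 44451*(-1/2633848992) = 8100/37 - 4939/292649888 = 2370463910057/10828045856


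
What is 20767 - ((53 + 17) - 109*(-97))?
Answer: 10124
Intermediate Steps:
20767 - ((53 + 17) - 109*(-97)) = 20767 - (70 + 10573) = 20767 - 1*10643 = 20767 - 10643 = 10124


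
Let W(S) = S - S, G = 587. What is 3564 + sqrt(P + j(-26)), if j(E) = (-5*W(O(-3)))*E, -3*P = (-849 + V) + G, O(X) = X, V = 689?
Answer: 3564 + I*sqrt(1281)/3 ≈ 3564.0 + 11.93*I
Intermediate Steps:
P = -427/3 (P = -((-849 + 689) + 587)/3 = -(-160 + 587)/3 = -1/3*427 = -427/3 ≈ -142.33)
W(S) = 0
j(E) = 0 (j(E) = (-5*0)*E = 0*E = 0)
3564 + sqrt(P + j(-26)) = 3564 + sqrt(-427/3 + 0) = 3564 + sqrt(-427/3) = 3564 + I*sqrt(1281)/3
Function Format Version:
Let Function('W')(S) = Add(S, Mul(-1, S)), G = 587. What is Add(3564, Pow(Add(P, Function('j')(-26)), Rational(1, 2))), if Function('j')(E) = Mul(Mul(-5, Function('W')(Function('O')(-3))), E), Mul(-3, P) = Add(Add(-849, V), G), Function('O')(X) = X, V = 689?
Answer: Add(3564, Mul(Rational(1, 3), I, Pow(1281, Rational(1, 2)))) ≈ Add(3564.0, Mul(11.930, I))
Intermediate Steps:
P = Rational(-427, 3) (P = Mul(Rational(-1, 3), Add(Add(-849, 689), 587)) = Mul(Rational(-1, 3), Add(-160, 587)) = Mul(Rational(-1, 3), 427) = Rational(-427, 3) ≈ -142.33)
Function('W')(S) = 0
Function('j')(E) = 0 (Function('j')(E) = Mul(Mul(-5, 0), E) = Mul(0, E) = 0)
Add(3564, Pow(Add(P, Function('j')(-26)), Rational(1, 2))) = Add(3564, Pow(Add(Rational(-427, 3), 0), Rational(1, 2))) = Add(3564, Pow(Rational(-427, 3), Rational(1, 2))) = Add(3564, Mul(Rational(1, 3), I, Pow(1281, Rational(1, 2))))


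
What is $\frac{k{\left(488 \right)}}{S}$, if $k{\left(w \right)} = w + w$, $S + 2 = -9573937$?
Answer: $- \frac{976}{9573939} \approx -0.00010194$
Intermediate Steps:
$S = -9573939$ ($S = -2 - 9573937 = -9573939$)
$k{\left(w \right)} = 2 w$
$\frac{k{\left(488 \right)}}{S} = \frac{2 \cdot 488}{-9573939} = 976 \left(- \frac{1}{9573939}\right) = - \frac{976}{9573939}$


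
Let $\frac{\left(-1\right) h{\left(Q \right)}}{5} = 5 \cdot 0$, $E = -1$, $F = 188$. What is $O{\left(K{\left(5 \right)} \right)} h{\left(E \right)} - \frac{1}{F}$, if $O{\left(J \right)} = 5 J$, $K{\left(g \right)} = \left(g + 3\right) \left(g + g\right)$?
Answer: $- \frac{1}{188} \approx -0.0053191$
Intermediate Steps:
$K{\left(g \right)} = 2 g \left(3 + g\right)$ ($K{\left(g \right)} = \left(3 + g\right) 2 g = 2 g \left(3 + g\right)$)
$h{\left(Q \right)} = 0$ ($h{\left(Q \right)} = - 5 \cdot 5 \cdot 0 = \left(-5\right) 0 = 0$)
$O{\left(K{\left(5 \right)} \right)} h{\left(E \right)} - \frac{1}{F} = 5 \cdot 2 \cdot 5 \left(3 + 5\right) 0 - \frac{1}{188} = 5 \cdot 2 \cdot 5 \cdot 8 \cdot 0 - \frac{1}{188} = 5 \cdot 80 \cdot 0 - \frac{1}{188} = 400 \cdot 0 - \frac{1}{188} = 0 - \frac{1}{188} = - \frac{1}{188}$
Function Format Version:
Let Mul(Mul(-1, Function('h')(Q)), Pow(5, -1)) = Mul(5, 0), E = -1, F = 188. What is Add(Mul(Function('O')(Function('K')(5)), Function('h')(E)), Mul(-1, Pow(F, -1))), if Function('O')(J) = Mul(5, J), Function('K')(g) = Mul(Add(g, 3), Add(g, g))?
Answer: Rational(-1, 188) ≈ -0.0053191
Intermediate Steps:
Function('K')(g) = Mul(2, g, Add(3, g)) (Function('K')(g) = Mul(Add(3, g), Mul(2, g)) = Mul(2, g, Add(3, g)))
Function('h')(Q) = 0 (Function('h')(Q) = Mul(-5, Mul(5, 0)) = Mul(-5, 0) = 0)
Add(Mul(Function('O')(Function('K')(5)), Function('h')(E)), Mul(-1, Pow(F, -1))) = Add(Mul(Mul(5, Mul(2, 5, Add(3, 5))), 0), Mul(-1, Pow(188, -1))) = Add(Mul(Mul(5, Mul(2, 5, 8)), 0), Mul(-1, Rational(1, 188))) = Add(Mul(Mul(5, 80), 0), Rational(-1, 188)) = Add(Mul(400, 0), Rational(-1, 188)) = Add(0, Rational(-1, 188)) = Rational(-1, 188)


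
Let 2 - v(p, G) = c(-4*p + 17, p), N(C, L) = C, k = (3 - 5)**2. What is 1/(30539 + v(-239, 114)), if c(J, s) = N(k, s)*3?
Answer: 1/30529 ≈ 3.2756e-5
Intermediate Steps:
k = 4 (k = (-2)**2 = 4)
c(J, s) = 12 (c(J, s) = 4*3 = 12)
v(p, G) = -10 (v(p, G) = 2 - 1*12 = 2 - 12 = -10)
1/(30539 + v(-239, 114)) = 1/(30539 - 10) = 1/30529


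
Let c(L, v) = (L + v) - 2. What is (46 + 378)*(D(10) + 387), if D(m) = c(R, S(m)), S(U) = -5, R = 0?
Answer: 161120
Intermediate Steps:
c(L, v) = -2 + L + v
D(m) = -7 (D(m) = -2 + 0 - 5 = -7)
(46 + 378)*(D(10) + 387) = (46 + 378)*(-7 + 387) = 424*380 = 161120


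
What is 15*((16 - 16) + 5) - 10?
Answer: 65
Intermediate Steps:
15*((16 - 16) + 5) - 10 = 15*(0 + 5) - 10 = 15*5 - 10 = 75 - 10 = 65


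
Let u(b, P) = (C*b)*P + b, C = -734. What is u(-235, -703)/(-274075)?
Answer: 24252141/54815 ≈ 442.44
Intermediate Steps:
u(b, P) = b - 734*P*b (u(b, P) = (-734*b)*P + b = -734*P*b + b = b - 734*P*b)
u(-235, -703)/(-274075) = -235*(1 - 734*(-703))/(-274075) = -235*(1 + 516002)*(-1/274075) = -235*516003*(-1/274075) = -121260705*(-1/274075) = 24252141/54815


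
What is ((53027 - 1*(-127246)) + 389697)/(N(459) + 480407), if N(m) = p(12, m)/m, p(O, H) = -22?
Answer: 261616230/220506791 ≈ 1.1864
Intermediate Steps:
N(m) = -22/m
((53027 - 1*(-127246)) + 389697)/(N(459) + 480407) = ((53027 - 1*(-127246)) + 389697)/(-22/459 + 480407) = ((53027 + 127246) + 389697)/(-22*1/459 + 480407) = (180273 + 389697)/(-22/459 + 480407) = 569970/(220506791/459) = 569970*(459/220506791) = 261616230/220506791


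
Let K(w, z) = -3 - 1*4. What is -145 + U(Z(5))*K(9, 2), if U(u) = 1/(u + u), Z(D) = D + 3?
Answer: -2327/16 ≈ -145.44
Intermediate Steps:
K(w, z) = -7 (K(w, z) = -3 - 4 = -7)
Z(D) = 3 + D
U(u) = 1/(2*u)
-145 + U(Z(5))*K(9, 2) = -145 + (1/(2*(3 + 5)))*(-7) = -145 + ((½)/8)*(-7) = -145 + ((½)*(⅛))*(-7) = -145 + (1/16)*(-7) = -145 - 7/16 = -2327/16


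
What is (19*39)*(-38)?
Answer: -28158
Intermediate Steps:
(19*39)*(-38) = 741*(-38) = -28158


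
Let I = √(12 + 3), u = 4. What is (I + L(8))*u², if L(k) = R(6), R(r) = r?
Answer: 96 + 16*√15 ≈ 157.97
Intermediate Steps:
L(k) = 6
I = √15 ≈ 3.8730
(I + L(8))*u² = (√15 + 6)*4² = (6 + √15)*16 = 96 + 16*√15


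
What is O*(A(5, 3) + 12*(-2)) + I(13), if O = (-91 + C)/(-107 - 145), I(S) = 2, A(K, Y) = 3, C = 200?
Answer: 133/12 ≈ 11.083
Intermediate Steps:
O = -109/252 (O = (-91 + 200)/(-107 - 145) = 109/(-252) = 109*(-1/252) = -109/252 ≈ -0.43254)
O*(A(5, 3) + 12*(-2)) + I(13) = -109*(3 + 12*(-2))/252 + 2 = -109*(3 - 24)/252 + 2 = -109/252*(-21) + 2 = 109/12 + 2 = 133/12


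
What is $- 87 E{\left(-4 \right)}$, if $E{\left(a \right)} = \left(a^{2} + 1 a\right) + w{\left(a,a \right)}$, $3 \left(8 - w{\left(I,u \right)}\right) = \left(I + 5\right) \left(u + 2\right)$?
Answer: $-1798$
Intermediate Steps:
$w{\left(I,u \right)} = 8 - \frac{\left(2 + u\right) \left(5 + I\right)}{3}$ ($w{\left(I,u \right)} = 8 - \frac{\left(I + 5\right) \left(u + 2\right)}{3} = 8 - \frac{\left(5 + I\right) \left(2 + u\right)}{3} = 8 - \frac{\left(2 + u\right) \left(5 + I\right)}{3}$)
$E{\left(a \right)} = \frac{14}{3} - \frac{4 a}{3} + \frac{2 a^{2}}{3}$ ($E{\left(a \right)} = \left(a^{2} + 1 a\right) - \left(- \frac{14}{3} + \frac{7 a}{3} + \frac{a a}{3}\right) = \left(a^{2} + a\right) - \left(- \frac{14}{3} + \frac{a^{2}}{3} + \frac{7 a}{3}\right) = \left(a + a^{2}\right) - \left(- \frac{14}{3} + \frac{a^{2}}{3} + \frac{7 a}{3}\right) = \frac{14}{3} - \frac{4 a}{3} + \frac{2 a^{2}}{3}$)
$- 87 E{\left(-4 \right)} = - 87 \left(\frac{14}{3} - - \frac{16}{3} + \frac{2 \left(-4\right)^{2}}{3}\right) = - 87 \left(\frac{14}{3} + \frac{16}{3} + \frac{2}{3} \cdot 16\right) = - 87 \left(\frac{14}{3} + \frac{16}{3} + \frac{32}{3}\right) = \left(-87\right) \frac{62}{3} = -1798$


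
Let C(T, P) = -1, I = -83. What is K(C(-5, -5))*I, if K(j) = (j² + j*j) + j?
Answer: -83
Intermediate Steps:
K(j) = j + 2*j² (K(j) = (j² + j²) + j = 2*j² + j = j + 2*j²)
K(C(-5, -5))*I = -(1 + 2*(-1))*(-83) = -(1 - 2)*(-83) = -1*(-1)*(-83) = 1*(-83) = -83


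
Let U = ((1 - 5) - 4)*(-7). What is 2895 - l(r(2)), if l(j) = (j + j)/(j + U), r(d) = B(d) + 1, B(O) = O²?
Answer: 176585/61 ≈ 2894.8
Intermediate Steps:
r(d) = 1 + d² (r(d) = d² + 1 = 1 + d²)
U = 56 (U = (-4 - 4)*(-7) = -8*(-7) = 56)
l(j) = 2*j/(56 + j) (l(j) = (j + j)/(j + 56) = (2*j)/(56 + j) = 2*j/(56 + j))
2895 - l(r(2)) = 2895 - 2*(1 + 2²)/(56 + (1 + 2²)) = 2895 - 2*(1 + 4)/(56 + (1 + 4)) = 2895 - 2*5/(56 + 5) = 2895 - 2*5/61 = 2895 - 1*10/61 = 2895 - 10/61 = 176585/61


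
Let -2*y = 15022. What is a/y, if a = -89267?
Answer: 89267/7511 ≈ 11.885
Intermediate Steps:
y = -7511 (y = -½*15022 = -7511)
a/y = -89267/(-7511) = -89267*(-1/7511) = 89267/7511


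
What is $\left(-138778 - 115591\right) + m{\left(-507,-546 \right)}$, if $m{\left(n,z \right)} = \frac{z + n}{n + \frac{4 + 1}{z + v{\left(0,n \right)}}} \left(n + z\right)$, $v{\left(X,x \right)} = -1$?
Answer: $- \frac{71151690769}{277334} \approx -2.5656 \cdot 10^{5}$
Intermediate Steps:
$m{\left(n,z \right)} = \frac{\left(n + z\right)^{2}}{n + \frac{5}{-1 + z}}$ ($m{\left(n,z \right)} = \frac{z + n}{n + \frac{4 + 1}{z - 1}} \left(n + z\right) = \frac{n + z}{n + \frac{5}{-1 + z}} \left(n + z\right) = \frac{\left(n + z\right)^{2}}{n + \frac{5}{-1 + z}}$)
$\left(-138778 - 115591\right) + m{\left(-507,-546 \right)} = \left(-138778 - 115591\right) + \frac{\left(-507 - 546\right)^{2} \left(-1 - 546\right)}{5 - -507 - -276822} = -254369 + \left(-1053\right)^{2} \frac{1}{5 + 507 + 276822} \left(-547\right) = -254369 + 1108809 \cdot \frac{1}{277334} \left(-547\right) = -254369 - \frac{606518523}{277334} = - \frac{71151690769}{277334}$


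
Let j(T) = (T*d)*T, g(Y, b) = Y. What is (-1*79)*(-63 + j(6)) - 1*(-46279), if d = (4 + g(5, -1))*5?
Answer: -76724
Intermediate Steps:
d = 45 (d = (4 + 5)*5 = 9*5 = 45)
j(T) = 45*T² (j(T) = (T*45)*T = (45*T)*T = 45*T²)
(-1*79)*(-63 + j(6)) - 1*(-46279) = (-1*79)*(-63 + 45*6²) - 1*(-46279) = -79*(-63 + 45*36) + 46279 = -79*(-63 + 1620) + 46279 = -79*1557 + 46279 = -123003 + 46279 = -76724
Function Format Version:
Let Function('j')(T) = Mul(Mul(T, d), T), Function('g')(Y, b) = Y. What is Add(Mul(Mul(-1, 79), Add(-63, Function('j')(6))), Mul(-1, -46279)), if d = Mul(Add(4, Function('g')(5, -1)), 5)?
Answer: -76724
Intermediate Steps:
d = 45 (d = Mul(Add(4, 5), 5) = Mul(9, 5) = 45)
Function('j')(T) = Mul(45, Pow(T, 2)) (Function('j')(T) = Mul(Mul(T, 45), T) = Mul(Mul(45, T), T) = Mul(45, Pow(T, 2)))
Add(Mul(Mul(-1, 79), Add(-63, Function('j')(6))), Mul(-1, -46279)) = Add(Mul(Mul(-1, 79), Add(-63, Mul(45, Pow(6, 2)))), Mul(-1, -46279)) = Add(Mul(-79, Add(-63, Mul(45, 36))), 46279) = Add(Mul(-79, Add(-63, 1620)), 46279) = Add(Mul(-79, 1557), 46279) = Add(-123003, 46279) = -76724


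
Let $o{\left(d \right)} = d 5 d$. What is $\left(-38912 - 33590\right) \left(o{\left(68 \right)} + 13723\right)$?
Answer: $-2671191186$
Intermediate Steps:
$o{\left(d \right)} = 5 d^{2}$ ($o{\left(d \right)} = 5 d d = 5 d^{2}$)
$\left(-38912 - 33590\right) \left(o{\left(68 \right)} + 13723\right) = \left(-38912 - 33590\right) \left(5 \cdot 68^{2} + 13723\right) = - 72502 \left(5 \cdot 4624 + 13723\right) = - 72502 \left(23120 + 13723\right) = \left(-72502\right) 36843 = -2671191186$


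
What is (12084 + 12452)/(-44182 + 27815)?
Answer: -24536/16367 ≈ -1.4991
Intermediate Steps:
(12084 + 12452)/(-44182 + 27815) = 24536/(-16367) = 24536*(-1/16367) = -24536/16367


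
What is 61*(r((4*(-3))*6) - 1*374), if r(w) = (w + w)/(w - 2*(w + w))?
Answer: -68564/3 ≈ -22855.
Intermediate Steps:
r(w) = -2/3 (r(w) = (2*w)/(w - 4*w) = (2*w)/((-3*w)) = (2*w)*(-1/(3*w)) = -2/3)
61*(r((4*(-3))*6) - 1*374) = 61*(-2/3 - 1*374) = 61*(-2/3 - 374) = 61*(-1124/3) = -68564/3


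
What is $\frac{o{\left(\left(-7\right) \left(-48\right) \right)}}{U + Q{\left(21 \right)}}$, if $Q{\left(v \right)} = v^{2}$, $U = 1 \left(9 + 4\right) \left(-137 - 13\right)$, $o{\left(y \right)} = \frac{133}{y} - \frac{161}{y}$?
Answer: $\frac{1}{18108} \approx 5.5224 \cdot 10^{-5}$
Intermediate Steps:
$o{\left(y \right)} = - \frac{28}{y}$
$U = -1950$ ($U = 1 \cdot 13 \left(-150\right) = 13 \left(-150\right) = -1950$)
$\frac{o{\left(\left(-7\right) \left(-48\right) \right)}}{U + Q{\left(21 \right)}} = \frac{\left(-28\right) \frac{1}{\left(-7\right) \left(-48\right)}}{-1950 + 21^{2}} = \frac{\left(-28\right) \frac{1}{336}}{-1950 + 441} = \frac{\left(-28\right) \frac{1}{336}}{-1509} = \left(- \frac{1}{12}\right) \left(- \frac{1}{1509}\right) = \frac{1}{18108}$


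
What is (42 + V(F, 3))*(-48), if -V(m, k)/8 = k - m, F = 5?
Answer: -2784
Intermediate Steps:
V(m, k) = -8*k + 8*m (V(m, k) = -8*(k - m) = -8*k + 8*m)
(42 + V(F, 3))*(-48) = (42 + (-8*3 + 8*5))*(-48) = (42 + (-24 + 40))*(-48) = (42 + 16)*(-48) = 58*(-48) = -2784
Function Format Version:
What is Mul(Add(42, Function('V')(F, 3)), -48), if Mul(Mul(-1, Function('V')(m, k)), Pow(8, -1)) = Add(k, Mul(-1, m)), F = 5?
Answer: -2784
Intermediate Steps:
Function('V')(m, k) = Add(Mul(-8, k), Mul(8, m)) (Function('V')(m, k) = Mul(-8, Add(k, Mul(-1, m))) = Add(Mul(-8, k), Mul(8, m)))
Mul(Add(42, Function('V')(F, 3)), -48) = Mul(Add(42, Add(Mul(-8, 3), Mul(8, 5))), -48) = Mul(Add(42, Add(-24, 40)), -48) = Mul(Add(42, 16), -48) = Mul(58, -48) = -2784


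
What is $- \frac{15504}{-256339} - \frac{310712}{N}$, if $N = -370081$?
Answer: $\frac{85385339192}{94866193459} \approx 0.90006$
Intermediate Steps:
$- \frac{15504}{-256339} - \frac{310712}{N} = - \frac{15504}{-256339} - \frac{310712}{-370081} = \left(-15504\right) \left(- \frac{1}{256339}\right) - - \frac{310712}{370081} = \frac{15504}{256339} + \frac{310712}{370081} = \frac{85385339192}{94866193459}$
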